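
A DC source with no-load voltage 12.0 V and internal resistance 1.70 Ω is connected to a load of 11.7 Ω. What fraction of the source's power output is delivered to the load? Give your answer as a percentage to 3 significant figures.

The source delivers εI, of which I²R reaches the load and I²r is lost; since I is common, η = R/(R+r).
η = R / (R + r) = 11.7 / (11.7 + 1.70) = 0.8731

87.3 %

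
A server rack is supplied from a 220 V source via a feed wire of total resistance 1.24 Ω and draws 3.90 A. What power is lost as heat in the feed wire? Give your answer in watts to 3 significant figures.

18.9 W

The feed wire is a series resistance carrying the load current; its dissipation is I²R_line.
The feed wire carries the full 3.90 A.
P_line = I² R_line = (3.900)² × 1.24 = 18.86 W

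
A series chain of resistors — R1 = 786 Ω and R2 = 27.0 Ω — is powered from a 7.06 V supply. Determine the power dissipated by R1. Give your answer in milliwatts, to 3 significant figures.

Every series element carries the same I. Get I from the total resistance, then P = I² × R1.
R_total = 786 + 27.0 = 813.0 Ω
I = V / R_total = 7.06 / 813.0 = 0.008684 A
P_R1 = I² × R1 = (0.008684)² × 786 = 0.05927 W

59.3 mW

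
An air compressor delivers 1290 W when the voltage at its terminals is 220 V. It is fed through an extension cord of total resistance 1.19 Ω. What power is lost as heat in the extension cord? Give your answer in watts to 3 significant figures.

Only the current and the line resistance are needed for the I²R loss.
I = P / V = 1290 / 220 = 5.864 A through the extension cord.
P_line = I² R_line = (5.864)² × 1.19 = 40.91 W

40.9 W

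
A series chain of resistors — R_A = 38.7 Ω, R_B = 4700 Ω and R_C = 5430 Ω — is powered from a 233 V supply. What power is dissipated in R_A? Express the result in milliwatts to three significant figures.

20.3 mW

Series elements share the same current, so find I first, then use P = I²R.
R_total = 38.7 + 4700 + 5430 = 10170 Ω
I = V / R_total = 233 / 10170 = 0.02291 A
P_R_A = I² × R_A = (0.02291)² × 38.7 = 0.02032 W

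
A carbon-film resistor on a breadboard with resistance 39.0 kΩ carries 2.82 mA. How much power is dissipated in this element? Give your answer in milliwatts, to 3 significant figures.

310 mW

Knowing I and R, the power is just I²R — no need to find V first.
P = (0.002820 A)² × 39000 Ω = 0.3101 W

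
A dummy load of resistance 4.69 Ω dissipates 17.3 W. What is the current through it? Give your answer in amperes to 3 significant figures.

1.92 A

From P = V I = I²R = V²/R, with the two given quantities we get I = √(P / R).
I = √(17.3 / 4.69) = 1.921 A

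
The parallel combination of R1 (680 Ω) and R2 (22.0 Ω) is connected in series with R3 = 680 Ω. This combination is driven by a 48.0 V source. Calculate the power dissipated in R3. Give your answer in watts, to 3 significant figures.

3.19 W

Combine R1 and R2 into their parallel equivalent first, reducing the network to two series resistors.
R_p = (680×22.0)/(680+22.0) = 21.31 Ω
R_total = R_p + 680 = 21.31 + 680 = 701.3 Ω
I = V / R_total = 48.0 / 701.3 = 0.06844 A
R3 is the series element, so its power is I²R.
P_R3 = (0.06844)² × 680 = 3.185 W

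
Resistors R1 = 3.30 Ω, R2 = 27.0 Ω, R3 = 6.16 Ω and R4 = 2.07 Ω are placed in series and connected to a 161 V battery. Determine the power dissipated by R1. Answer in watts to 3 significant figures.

57.6 W

Series elements share the same current, so find I first, then use P = I²R.
R_total = 3.30 + 27.0 + 6.16 + 2.07 = 38.53 Ω
I = V / R_total = 161 / 38.53 = 4.179 A
P_R1 = I² × R1 = (4.179)² × 3.30 = 57.62 W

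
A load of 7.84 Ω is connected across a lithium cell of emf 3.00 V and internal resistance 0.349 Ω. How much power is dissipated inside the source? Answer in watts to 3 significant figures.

0.0468 W

The source's internal resistance is just another series element carrying I; its dissipation is I²r.
I = ε / (r + R) = 3.00 / (0.349 + 7.84) = 0.3663 A
P_int = I² r = (0.3663)² × 0.349 = 0.04684 W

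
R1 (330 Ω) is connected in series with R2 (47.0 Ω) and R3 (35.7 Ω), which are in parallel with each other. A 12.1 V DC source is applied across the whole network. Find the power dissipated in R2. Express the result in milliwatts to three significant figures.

Collapse R2‖R3 to a single equivalent, reducing the network to two series elements.
R_p = (47.0×35.7)/(47.0+35.7) = 20.29 Ω
R_total = 330 + 20.29 = 350.3 Ω
I = V / R_total = 12.1 / 350.3 = 0.03454 A
Voltage across the parallel pair: V_p = I × R_p = 0.03454 × 20.29 = 0.7008 V
R2 is across V_p, so use P = V²/R for that branch.
P_R2 = (0.7008)² / 47.0 = 0.01045 W

10.5 mW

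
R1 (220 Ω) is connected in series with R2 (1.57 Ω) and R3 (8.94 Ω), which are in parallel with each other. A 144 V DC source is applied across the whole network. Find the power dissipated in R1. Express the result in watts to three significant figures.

93.1 W

First combine the parallel branches into one equivalent R_p, then R1 + R_p is a series pair.
R_p = (1.57×8.94)/(1.57+8.94) = 1.335 Ω
R_total = 220 + 1.335 = 221.3 Ω
I = V / R_total = 144 / 221.3 = 0.6506 A
R1 is in the main series path, so its power is I²R1.
P_R1 = (0.6506)² × 220 = 93.12 W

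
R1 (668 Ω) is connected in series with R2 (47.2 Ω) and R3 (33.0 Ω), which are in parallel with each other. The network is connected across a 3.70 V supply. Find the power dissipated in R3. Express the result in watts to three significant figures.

First combine the parallel branches into one equivalent R_p, then R1 + R_p is a series pair.
R_p = (47.2×33.0)/(47.2+33.0) = 19.42 Ω
R_total = 668 + 19.42 = 687.4 Ω
I = V / R_total = 3.70 / 687.4 = 0.005382 A
Voltage across the parallel pair: V_p = I × R_p = 0.005382 × 19.42 = 0.1045 V
R3 sees V_p directly, so P = V_p² / R3.
P_R3 = (0.1045)² / 33.0 = 0.0003311 W

0.000331 W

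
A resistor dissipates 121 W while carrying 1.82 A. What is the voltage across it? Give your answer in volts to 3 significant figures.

66.5 V

The two known quantities fix the third via V = P / I.
V = 121 / 1.820 = 66.48 V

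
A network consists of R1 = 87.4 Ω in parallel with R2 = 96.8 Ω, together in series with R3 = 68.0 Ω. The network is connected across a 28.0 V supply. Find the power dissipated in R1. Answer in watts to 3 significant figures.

1.46 W

First find R_p for the parallel pair, then treat R_p + R3 as a series loop.
R_p = (87.4×96.8)/(87.4+96.8) = 45.93 Ω
R_total = R_p + 68.0 = 45.93 + 68.0 = 113.9 Ω
I = V / R_total = 28.0 / 113.9 = 0.2458 A
Voltage across the parallel pair: V_p = I × R_p = 0.2458 × 45.93 = 11.29 V
R1 has V_p across it, so P = V_p²/R1.
P_R1 = (11.29)² / 87.4 = 1.458 W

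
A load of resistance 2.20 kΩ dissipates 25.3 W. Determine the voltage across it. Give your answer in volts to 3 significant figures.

236 V

Inverting the appropriate power form: V = √(P R).
V = √(25.3 × 2200) = 235.9 V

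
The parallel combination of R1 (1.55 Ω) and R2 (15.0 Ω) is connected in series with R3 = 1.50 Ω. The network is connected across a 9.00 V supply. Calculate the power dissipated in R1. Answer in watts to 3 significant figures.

12.2 W

Combine R1 and R2 into their parallel equivalent first, reducing the network to two series resistors.
R_p = (1.55×15.0)/(1.55+15.0) = 1.405 Ω
R_total = R_p + 1.50 = 1.405 + 1.50 = 2.905 Ω
I = V / R_total = 9.00 / 2.905 = 3.098 A
Voltage across the parallel pair: V_p = I × R_p = 3.098 × 1.405 = 4.353 V
Use P = V²/R for R1 with V = V_p.
P_R1 = (4.353)² / 1.55 = 12.22 W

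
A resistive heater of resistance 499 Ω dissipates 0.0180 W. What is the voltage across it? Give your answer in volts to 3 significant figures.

3.00 V

Inverting the appropriate power form: V = √(P R).
V = √(0.0180 × 499) = 2.997 V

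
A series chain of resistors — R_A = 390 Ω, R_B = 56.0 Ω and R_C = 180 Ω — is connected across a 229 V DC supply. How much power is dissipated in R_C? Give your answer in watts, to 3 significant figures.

24.1 W

Since the resistors are in series they all carry the loop current I = V/R_total; the power in any one is I²R.
R_total = 390 + 56.0 + 180 = 626.0 Ω
I = V / R_total = 229 / 626.0 = 0.3658 A
P_R_C = I² × R_C = (0.3658)² × 180 = 24.09 W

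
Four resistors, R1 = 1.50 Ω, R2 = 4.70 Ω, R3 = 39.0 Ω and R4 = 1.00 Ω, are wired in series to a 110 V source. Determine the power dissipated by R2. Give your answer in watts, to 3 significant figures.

Every series element carries the same I. Get I from the total resistance, then P = I² × R2.
R_total = 1.50 + 4.70 + 39.0 + 1.00 = 46.20 Ω
I = V / R_total = 110 / 46.20 = 2.381 A
P_R2 = I² × R2 = (2.381)² × 4.70 = 26.64 W

26.6 W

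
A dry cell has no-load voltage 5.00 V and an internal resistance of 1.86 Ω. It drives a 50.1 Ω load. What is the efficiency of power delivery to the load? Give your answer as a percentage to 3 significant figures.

Both r and R carry the same current, so the power split is just the resistance split: η = R/(R+r).
η = R / (R + r) = 50.1 / (50.1 + 1.86) = 0.9642

96.4 %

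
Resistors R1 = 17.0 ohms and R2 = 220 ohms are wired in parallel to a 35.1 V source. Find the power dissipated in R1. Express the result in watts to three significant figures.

72.5 W

Each parallel branch sees the full supply voltage, so P = V²/R applies directly to the target branch.
P_R1 = V² / R1 = (35.1)² / 17.0 Ω = 72.47 W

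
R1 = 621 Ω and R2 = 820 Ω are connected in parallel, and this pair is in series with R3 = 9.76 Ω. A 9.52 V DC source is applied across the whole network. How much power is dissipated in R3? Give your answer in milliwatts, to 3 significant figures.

6.71 mW

Combine R1 and R2 into their parallel equivalent first, reducing the network to two series resistors.
R_p = (621×820)/(621+820) = 353.4 Ω
R_total = R_p + 9.76 = 353.4 + 9.76 = 363.1 Ω
I = V / R_total = 9.52 / 363.1 = 0.02622 A
All the supply current flows through R3; use P = I²R3.
P_R3 = (0.02622)² × 9.76 = 0.006708 W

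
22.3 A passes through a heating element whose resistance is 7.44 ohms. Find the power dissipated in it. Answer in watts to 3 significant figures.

3700 W

Knowing I and R, the power is just I²R — no need to find V first.
P = (22.30 A)² × 7.44 Ω = 3700 W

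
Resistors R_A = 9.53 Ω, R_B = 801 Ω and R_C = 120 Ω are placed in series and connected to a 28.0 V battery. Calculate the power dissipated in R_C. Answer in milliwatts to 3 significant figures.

Every series element carries the same I. Get I from the total resistance, then P = I² × R_C.
R_total = 9.53 + 801 + 120 = 930.5 Ω
I = V / R_total = 28.0 / 930.5 = 0.03009 A
P_R_C = I² × R_C = (0.03009)² × 120 = 0.1087 W

109 mW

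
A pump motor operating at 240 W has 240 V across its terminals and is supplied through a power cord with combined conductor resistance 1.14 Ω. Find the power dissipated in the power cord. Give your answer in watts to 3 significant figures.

1.14 W

Only the current and the line resistance are needed for the I²R loss.
I = P / V = 240 / 240 = 1.000 A through the power cord.
P_line = I² R_line = (1.000)² × 1.14 = 1.140 W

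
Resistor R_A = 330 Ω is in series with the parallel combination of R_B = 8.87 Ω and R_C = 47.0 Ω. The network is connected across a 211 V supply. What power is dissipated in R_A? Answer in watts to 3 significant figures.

129 W

Replace R_B and R_C with their parallel equivalent so the circuit becomes R_A in series with R_p.
R_p = (8.87×47.0)/(8.87+47.0) = 7.462 Ω
R_total = 330 + 7.462 = 337.5 Ω
I = V / R_total = 211 / 337.5 = 0.6253 A
All the current flows through R_A; use P = I²R.
P_R_A = (0.6253)² × 330 = 129.0 W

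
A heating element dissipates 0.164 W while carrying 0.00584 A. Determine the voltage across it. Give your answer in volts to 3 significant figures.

The two known quantities fix the third via V = P / I.
V = 0.164 / 0.005840 = 28.08 V

28.1 V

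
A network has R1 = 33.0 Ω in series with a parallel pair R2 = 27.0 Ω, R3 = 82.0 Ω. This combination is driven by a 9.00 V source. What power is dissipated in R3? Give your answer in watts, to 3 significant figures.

Reduce the parallel pair to R_p first; the network is then a simple series string.
R_p = (27.0×82.0)/(27.0+82.0) = 20.31 Ω
R_total = 33.0 + 20.31 = 53.31 Ω
I = V / R_total = 9.00 / 53.31 = 0.1688 A
Voltage across the parallel pair: V_p = I × R_p = 0.1688 × 20.31 = 3.429 V
R3 sees V_p directly, so P = V_p² / R3.
P_R3 = (3.429)² / 82.0 = 0.1434 W

0.143 W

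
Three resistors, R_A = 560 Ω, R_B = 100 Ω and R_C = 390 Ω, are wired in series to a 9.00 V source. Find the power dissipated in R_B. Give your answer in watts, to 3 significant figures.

Every series element carries the same I. Get I from the total resistance, then P = I² × R_B.
R_total = 560 + 100 + 390 = 1050 Ω
I = V / R_total = 9.00 / 1050 = 0.008571 A
P_R_B = I² × R_B = (0.008571)² × 100 = 0.007347 W

0.00735 W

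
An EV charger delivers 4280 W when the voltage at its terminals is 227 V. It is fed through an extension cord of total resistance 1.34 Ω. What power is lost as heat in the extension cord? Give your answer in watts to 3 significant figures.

Only the current and the line resistance are needed for the I²R loss.
I = P / V = 4280 / 227 = 18.85 A through the extension cord.
P_line = I² R_line = (18.85)² × 1.34 = 476.4 W

476 W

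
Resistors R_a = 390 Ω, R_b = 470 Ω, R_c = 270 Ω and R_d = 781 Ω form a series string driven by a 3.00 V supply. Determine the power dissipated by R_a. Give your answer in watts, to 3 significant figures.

0.000961 W

In a series string the same current flows through every resistor — find that current, then P = I²R for the one we want.
R_total = 390 + 470 + 270 + 781 = 1911 Ω
I = V / R_total = 3.00 / 1911 = 0.001570 A
P_R_a = I² × R_a = (0.001570)² × 390 = 0.0009611 W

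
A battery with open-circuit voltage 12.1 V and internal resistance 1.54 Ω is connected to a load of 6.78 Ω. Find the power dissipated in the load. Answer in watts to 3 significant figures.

The internal resistance and the load are in series, so the same I flows through both; get I from ε/(r+R), then I²R for the load.
I = ε / (r + R) = 12.1 / (1.54 + 6.78) = 1.454 A
P_load = I² R = (1.454)² × 6.78 = 14.34 W

14.3 W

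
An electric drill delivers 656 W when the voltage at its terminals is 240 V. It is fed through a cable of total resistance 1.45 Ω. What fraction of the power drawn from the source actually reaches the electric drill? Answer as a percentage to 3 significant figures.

98.4 %

I = P / V = 656 / 240 = 2.733 A through the cable.
P_line = I² R_line = (2.733)² × 1.45 = 10.83 W
P_source = P_load + P_line = 656.0 + 10.83 = 666.8 W
η = P_load / P_source = 656.0 / 666.8 = 0.9838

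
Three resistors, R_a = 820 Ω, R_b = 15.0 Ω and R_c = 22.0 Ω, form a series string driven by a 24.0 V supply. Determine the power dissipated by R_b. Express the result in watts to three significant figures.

Since the resistors are in series they all carry the loop current I = V/R_total; the power in any one is I²R.
R_total = 820 + 15.0 + 22.0 = 857.0 Ω
I = V / R_total = 24.0 / 857.0 = 0.02800 A
P_R_b = I² × R_b = (0.02800)² × 15.0 = 0.01176 W

0.0118 W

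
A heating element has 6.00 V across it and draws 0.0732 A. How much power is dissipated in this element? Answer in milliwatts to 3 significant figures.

V and I are known directly — P = V I, no intermediate step needed.
P = 6.00 V × 0.07320 A = 0.4392 W

439 mW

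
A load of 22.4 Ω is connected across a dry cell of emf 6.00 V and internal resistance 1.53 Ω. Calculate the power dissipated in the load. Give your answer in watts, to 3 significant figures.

1.41 W

The internal resistance and the load are in series, so the same I flows through both; get I from ε/(r+R), then I²R for the load.
I = ε / (r + R) = 6.00 / (1.53 + 22.4) = 0.2507 A
P_load = I² R = (0.2507)² × 22.4 = 1.408 W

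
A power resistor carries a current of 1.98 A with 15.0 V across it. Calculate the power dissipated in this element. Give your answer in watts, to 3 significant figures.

V and I are known directly — P = V I, no intermediate step needed.
P = 15.0 V × 1.980 A = 29.70 W

29.7 W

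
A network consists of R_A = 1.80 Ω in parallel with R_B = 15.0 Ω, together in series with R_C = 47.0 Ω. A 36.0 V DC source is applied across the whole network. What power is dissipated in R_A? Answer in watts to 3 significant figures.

0.787 W

Combine R_A and R_B into their parallel equivalent first, reducing the network to two series resistors.
R_p = (1.80×15.0)/(1.80+15.0) = 1.607 Ω
R_total = R_p + 47.0 = 1.607 + 47.0 = 48.61 Ω
I = V / R_total = 36.0 / 48.61 = 0.7406 A
Voltage across the parallel pair: V_p = I × R_p = 0.7406 × 1.607 = 1.190 V
Use P = V²/R for R_A with V = V_p.
P_R_A = (1.190)² / 1.80 = 0.7871 W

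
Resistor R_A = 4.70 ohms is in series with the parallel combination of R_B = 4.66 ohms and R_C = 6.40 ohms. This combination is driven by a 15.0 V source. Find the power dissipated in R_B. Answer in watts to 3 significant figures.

6.42 W

Collapse R_B‖R_C to a single equivalent, reducing the network to two series elements.
R_p = (4.66×6.40)/(4.66+6.40) = 2.697 Ω
R_total = 4.70 + 2.697 = 7.397 Ω
I = V / R_total = 15.0 / 7.397 = 2.028 A
Voltage across the parallel pair: V_p = I × R_p = 2.028 × 2.697 = 5.469 V
R_B sees V_p directly, so P = V_p² / R_B.
P_R_B = (5.469)² / 4.66 = 6.417 W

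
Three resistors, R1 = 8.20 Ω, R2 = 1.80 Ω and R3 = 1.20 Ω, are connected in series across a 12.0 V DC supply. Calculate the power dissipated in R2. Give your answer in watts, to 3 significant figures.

The current is common to all series resistors; compute it, then apply P = I²R for the target.
R_total = 8.20 + 1.80 + 1.20 = 11.20 Ω
I = V / R_total = 12.0 / 11.20 = 1.071 A
P_R2 = I² × R2 = (1.071)² × 1.80 = 2.066 W

2.07 W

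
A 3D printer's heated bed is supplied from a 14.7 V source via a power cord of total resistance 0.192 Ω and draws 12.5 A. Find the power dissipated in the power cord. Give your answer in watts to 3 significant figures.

The power cord and load are in series, so the same current flows in both; the loss is I²R_line.
The power cord carries the full 12.5 A.
P_line = I² R_line = (12.50)² × 0.192 = 30.00 W

30.0 W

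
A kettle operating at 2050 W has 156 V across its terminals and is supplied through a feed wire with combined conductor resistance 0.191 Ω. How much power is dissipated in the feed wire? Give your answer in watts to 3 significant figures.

33.0 W

Only the current and the line resistance are needed for the I²R loss.
I = P / V = 2050 / 156 = 13.14 A through the feed wire.
P_line = I² R_line = (13.14)² × 0.191 = 32.98 W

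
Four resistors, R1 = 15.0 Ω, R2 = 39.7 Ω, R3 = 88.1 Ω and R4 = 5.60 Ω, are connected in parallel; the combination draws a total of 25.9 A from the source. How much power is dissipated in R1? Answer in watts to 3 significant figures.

563 W

Only the total current is stated, so first find the parallel equivalent to get the voltage across the combination.
1/R_eq = 1/15.0 + 1/39.7 + 1/88.1 + 1/5.60 ⇒ R_eq = 3.549 Ω
V = I_total × R_eq = 25.90 × 3.549 = 91.92 V
P_R1 = V² / R1 = (91.92)² / 15.0 = 563.2 W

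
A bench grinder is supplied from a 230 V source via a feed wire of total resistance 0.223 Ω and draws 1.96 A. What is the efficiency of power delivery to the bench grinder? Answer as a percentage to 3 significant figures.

The feed wire carries the full 1.96 A.
P_line = I² R_line = (1.960)² × 0.223 = 0.8567 W
P_source = V I = 230 × 1.960 = 450.8 W; P_load = 449.9 W
η = P_load / P_source = 449.9 / 450.8 = 0.9981

99.8 %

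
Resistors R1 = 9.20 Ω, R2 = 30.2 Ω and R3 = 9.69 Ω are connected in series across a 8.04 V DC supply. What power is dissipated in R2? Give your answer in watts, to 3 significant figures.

In a series string the same current flows through every resistor — find that current, then P = I²R for the one we want.
R_total = 9.20 + 30.2 + 9.69 = 49.09 Ω
I = V / R_total = 8.04 / 49.09 = 0.1638 A
P_R2 = I² × R2 = (0.1638)² × 30.2 = 0.8101 W

0.810 W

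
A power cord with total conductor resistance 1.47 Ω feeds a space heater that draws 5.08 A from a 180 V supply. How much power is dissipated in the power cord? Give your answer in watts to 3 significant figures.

37.9 W

Only the current and the line resistance are needed for the I²R loss.
The power cord carries the full 5.08 A.
P_line = I² R_line = (5.080)² × 1.47 = 37.94 W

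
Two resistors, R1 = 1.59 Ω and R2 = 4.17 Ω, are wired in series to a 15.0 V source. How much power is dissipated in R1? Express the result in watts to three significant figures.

10.8 W

The current is common to all series resistors; compute it, then apply P = I²R for the target.
R_total = 1.59 + 4.17 = 5.760 Ω
I = V / R_total = 15.0 / 5.760 = 2.604 A
P_R1 = I² × R1 = (2.604)² × 1.59 = 10.78 W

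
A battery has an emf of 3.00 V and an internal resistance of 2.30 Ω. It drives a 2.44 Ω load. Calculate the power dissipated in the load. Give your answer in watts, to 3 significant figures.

Load and internal resistance form a series loop — compute the loop current, then the load power via I²R.
I = ε / (r + R) = 3.00 / (2.30 + 2.44) = 0.6329 A
P_load = I² R = (0.6329)² × 2.44 = 0.9774 W

0.977 W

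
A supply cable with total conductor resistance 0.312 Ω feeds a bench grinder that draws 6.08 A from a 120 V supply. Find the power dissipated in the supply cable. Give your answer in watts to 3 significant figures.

Line loss is just I²R for the cable — we know both I and R_line directly.
The supply cable carries the full 6.08 A.
P_line = I² R_line = (6.080)² × 0.312 = 11.53 W

11.5 W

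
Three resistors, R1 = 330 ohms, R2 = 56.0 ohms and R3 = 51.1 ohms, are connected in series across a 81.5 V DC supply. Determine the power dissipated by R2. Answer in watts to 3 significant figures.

Since the resistors are in series they all carry the loop current I = V/R_total; the power in any one is I²R.
R_total = 330 + 56.0 + 51.1 = 437.1 Ω
I = V / R_total = 81.5 / 437.1 = 0.1865 A
P_R2 = I² × R2 = (0.1865)² × 56.0 = 1.947 W

1.95 W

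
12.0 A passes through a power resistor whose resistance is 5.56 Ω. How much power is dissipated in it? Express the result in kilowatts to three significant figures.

The current through and the resistance of the element are both given; use P = I²R.
P = (12.00 A)² × 5.56 Ω = 800.6 W

0.801 kW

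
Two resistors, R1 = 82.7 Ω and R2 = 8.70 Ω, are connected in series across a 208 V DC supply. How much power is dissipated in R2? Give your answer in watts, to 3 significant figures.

In a series string the same current flows through every resistor — find that current, then P = I²R for the one we want.
R_total = 82.7 + 8.70 = 91.40 Ω
I = V / R_total = 208 / 91.40 = 2.276 A
P_R2 = I² × R2 = (2.276)² × 8.70 = 45.06 W

45.1 W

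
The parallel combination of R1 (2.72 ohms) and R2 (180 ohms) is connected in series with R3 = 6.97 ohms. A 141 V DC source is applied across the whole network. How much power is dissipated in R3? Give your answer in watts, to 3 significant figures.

1490 W

Combine R1 and R2 into their parallel equivalent first, reducing the network to two series resistors.
R_p = (2.72×180)/(2.72+180) = 2.680 Ω
R_total = R_p + 6.97 = 2.680 + 6.97 = 9.650 Ω
I = V / R_total = 141 / 9.650 = 14.61 A
All the supply current flows through R3; use P = I²R3.
P_R3 = (14.61)² × 6.97 = 1488 W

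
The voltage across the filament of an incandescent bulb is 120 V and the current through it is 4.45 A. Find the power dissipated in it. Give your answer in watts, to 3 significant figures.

Both the voltage across and the current through the element are known, so P = V I applies directly.
P = 120 V × 4.450 A = 534.0 W

534 W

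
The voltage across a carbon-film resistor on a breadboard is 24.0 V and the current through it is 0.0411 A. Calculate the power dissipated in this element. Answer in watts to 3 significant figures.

0.986 W

Since both terminal voltage and current are stated, P = V I gives the power in one step.
P = 24.0 V × 0.04110 A = 0.9864 W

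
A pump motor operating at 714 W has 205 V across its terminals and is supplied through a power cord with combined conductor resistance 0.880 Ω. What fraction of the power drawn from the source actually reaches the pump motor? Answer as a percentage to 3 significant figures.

I = P / V = 714 / 205 = 3.483 A through the power cord.
P_line = I² R_line = (3.483)² × 0.880 = 10.68 W
P_source = P_load + P_line = 714.0 + 10.68 = 724.7 W
η = P_load / P_source = 714.0 / 724.7 = 0.9853

98.5 %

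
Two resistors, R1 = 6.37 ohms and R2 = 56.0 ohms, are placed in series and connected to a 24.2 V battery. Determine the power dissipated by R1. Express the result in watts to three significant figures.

0.959 W

Series elements share the same current, so find I first, then use P = I²R.
R_total = 6.37 + 56.0 = 62.37 Ω
I = V / R_total = 24.2 / 62.37 = 0.3880 A
P_R1 = I² × R1 = (0.3880)² × 6.37 = 0.9590 W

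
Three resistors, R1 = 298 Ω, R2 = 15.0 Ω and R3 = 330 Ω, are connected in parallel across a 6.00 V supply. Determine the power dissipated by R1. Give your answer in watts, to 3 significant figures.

0.121 W

Every branch has 6.00 V across it, so for R1 the power is simply V²/R.
P_R1 = V² / R1 = (6.00)² / 298 Ω = 0.1208 W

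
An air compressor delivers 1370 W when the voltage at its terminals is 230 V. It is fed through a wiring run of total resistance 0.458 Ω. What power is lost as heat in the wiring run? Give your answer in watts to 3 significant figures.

The wiring run and load are in series, so the same current flows in both; the loss is I²R_line.
I = P / V = 1370 / 230 = 5.957 A through the wiring run.
P_line = I² R_line = (5.957)² × 0.458 = 16.25 W

16.2 W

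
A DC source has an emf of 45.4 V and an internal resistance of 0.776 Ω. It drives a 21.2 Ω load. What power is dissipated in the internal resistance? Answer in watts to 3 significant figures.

r is in series with the load, so it carries the full circuit current — the loss in it is I²r.
I = ε / (r + R) = 45.4 / (0.776 + 21.2) = 2.066 A
P_int = I² r = (2.066)² × 0.776 = 3.312 W

3.31 W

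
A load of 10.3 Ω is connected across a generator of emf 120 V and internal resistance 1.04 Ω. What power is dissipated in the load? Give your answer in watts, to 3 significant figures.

With r and R in series, I = ε/(r+R); the load dissipates I²R.
I = ε / (r + R) = 120 / (1.04 + 10.3) = 10.58 A
P_load = I² R = (10.58)² × 10.3 = 1153 W

1150 W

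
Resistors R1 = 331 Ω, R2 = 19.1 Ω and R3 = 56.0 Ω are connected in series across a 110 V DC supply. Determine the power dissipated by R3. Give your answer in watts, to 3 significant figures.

4.11 W

Since the resistors are in series they all carry the loop current I = V/R_total; the power in any one is I²R.
R_total = 331 + 19.1 + 56.0 = 406.1 Ω
I = V / R_total = 110 / 406.1 = 0.2709 A
P_R3 = I² × R3 = (0.2709)² × 56.0 = 4.109 W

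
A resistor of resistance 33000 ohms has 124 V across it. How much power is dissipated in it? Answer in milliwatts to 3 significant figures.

V and R are stated; P = V²/R avoids computing the current.
P = (124 V)² / 33000 Ω = 0.4659 W

466 mW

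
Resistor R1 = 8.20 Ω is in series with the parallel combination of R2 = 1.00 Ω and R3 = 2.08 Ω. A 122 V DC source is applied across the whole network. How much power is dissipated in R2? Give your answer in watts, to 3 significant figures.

86.2 W

First combine the parallel branches into one equivalent R_p, then R1 + R_p is a series pair.
R_p = (1.00×2.08)/(1.00+2.08) = 0.6753 Ω
R_total = 8.20 + 0.6753 = 8.875 Ω
I = V / R_total = 122 / 8.875 = 13.75 A
Voltage across the parallel pair: V_p = I × R_p = 13.75 × 0.6753 = 9.283 V
R2 is across V_p, so use P = V²/R for that branch.
P_R2 = (9.283)² / 1.00 = 86.17 W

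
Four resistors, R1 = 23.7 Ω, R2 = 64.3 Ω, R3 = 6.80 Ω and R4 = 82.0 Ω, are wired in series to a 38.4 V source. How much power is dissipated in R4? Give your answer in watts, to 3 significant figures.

3.87 W

Series elements share the same current, so find I first, then use P = I²R.
R_total = 23.7 + 64.3 + 6.80 + 82.0 = 176.8 Ω
I = V / R_total = 38.4 / 176.8 = 0.2172 A
P_R4 = I² × R4 = (0.2172)² × 82.0 = 3.868 W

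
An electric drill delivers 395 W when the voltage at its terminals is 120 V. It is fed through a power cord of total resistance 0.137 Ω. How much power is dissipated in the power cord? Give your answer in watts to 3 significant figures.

The power cord and load are in series, so the same current flows in both; the loss is I²R_line.
I = P / V = 395 / 120 = 3.292 A through the power cord.
P_line = I² R_line = (3.292)² × 0.137 = 1.484 W

1.48 W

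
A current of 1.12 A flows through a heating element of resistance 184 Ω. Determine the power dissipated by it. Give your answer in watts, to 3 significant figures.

231 W

Current and resistance are given, so P = I²R is the direct form.
P = (1.120 A)² × 184 Ω = 230.8 W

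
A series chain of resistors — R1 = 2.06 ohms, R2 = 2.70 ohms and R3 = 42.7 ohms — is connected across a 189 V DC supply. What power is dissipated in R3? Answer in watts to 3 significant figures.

In a series string the same current flows through every resistor — find that current, then P = I²R for the one we want.
R_total = 2.06 + 2.70 + 42.7 = 47.46 Ω
I = V / R_total = 189 / 47.46 = 3.982 A
P_R3 = I² × R3 = (3.982)² × 42.7 = 677.2 W

677 W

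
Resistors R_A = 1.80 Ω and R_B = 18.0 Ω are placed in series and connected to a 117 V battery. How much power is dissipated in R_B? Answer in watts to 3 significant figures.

629 W

The current is common to all series resistors; compute it, then apply P = I²R for the target.
R_total = 1.80 + 18.0 = 19.80 Ω
I = V / R_total = 117 / 19.80 = 5.909 A
P_R_B = I² × R_B = (5.909)² × 18.0 = 628.5 W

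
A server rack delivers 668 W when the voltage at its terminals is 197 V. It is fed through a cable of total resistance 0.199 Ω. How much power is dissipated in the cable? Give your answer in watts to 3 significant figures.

2.29 W

The cable and load are in series, so the same current flows in both; the loss is I²R_line.
I = P / V = 668 / 197 = 3.391 A through the cable.
P_line = I² R_line = (3.391)² × 0.199 = 2.288 W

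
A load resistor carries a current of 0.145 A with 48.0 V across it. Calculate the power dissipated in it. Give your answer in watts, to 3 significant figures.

6.96 W

With V and I both given, power follows immediately from P = V I.
P = 48.0 V × 0.1450 A = 6.960 W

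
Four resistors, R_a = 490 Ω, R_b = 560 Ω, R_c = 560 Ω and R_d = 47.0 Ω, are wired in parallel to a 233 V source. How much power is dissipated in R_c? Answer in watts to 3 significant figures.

96.9 W

Each parallel branch sees the full supply voltage, so P = V²/R applies directly to the target branch.
P_R_c = V² / R_c = (233)² / 560 Ω = 96.94 W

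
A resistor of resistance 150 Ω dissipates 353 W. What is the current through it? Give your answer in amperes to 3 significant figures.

1.53 A

The two known quantities fix the third via I = √(P / R).
I = √(353 / 150) = 1.534 A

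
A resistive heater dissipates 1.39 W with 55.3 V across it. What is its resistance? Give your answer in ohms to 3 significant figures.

2200 Ω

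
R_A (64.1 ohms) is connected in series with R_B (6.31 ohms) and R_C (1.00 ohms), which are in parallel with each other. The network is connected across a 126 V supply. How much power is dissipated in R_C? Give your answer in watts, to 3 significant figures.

Reduce the parallel pair to R_p first; the network is then a simple series string.
R_p = (6.31×1.00)/(6.31+1.00) = 0.8632 Ω
R_total = 64.1 + 0.8632 = 64.96 Ω
I = V / R_total = 126 / 64.96 = 1.940 A
Voltage across the parallel pair: V_p = I × R_p = 1.940 × 0.8632 = 1.674 V
R_C is across V_p, so use P = V²/R for that branch.
P_R_C = (1.674)² / 1.00 = 2.803 W

2.80 W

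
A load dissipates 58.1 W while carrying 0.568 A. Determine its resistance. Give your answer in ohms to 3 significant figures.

From P = V I = I²R = V²/R, with the two given quantities we get R = P / I².
R = 58.1 / (0.5680)² = 180.1 Ω

180 Ω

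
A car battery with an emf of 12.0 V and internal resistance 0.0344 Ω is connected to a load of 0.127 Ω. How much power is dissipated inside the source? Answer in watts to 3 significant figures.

Internal loss is I²r, with I set by the total series resistance r+R.
I = ε / (r + R) = 12.0 / (0.0344 + 0.127) = 74.35 A
P_int = I² r = (74.35)² × 0.0344 = 190.2 W

190 W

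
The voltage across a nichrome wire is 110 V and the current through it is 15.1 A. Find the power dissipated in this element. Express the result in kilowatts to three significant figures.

1.66 kW

With V and I both given, power follows immediately from P = V I.
P = 110 V × 15.10 A = 1661 W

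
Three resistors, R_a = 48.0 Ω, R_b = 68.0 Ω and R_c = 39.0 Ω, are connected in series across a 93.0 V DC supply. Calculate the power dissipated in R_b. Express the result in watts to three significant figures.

Series elements share the same current, so find I first, then use P = I²R.
R_total = 48.0 + 68.0 + 39.0 = 155.0 Ω
I = V / R_total = 93.0 / 155.0 = 0.6000 A
P_R_b = I² × R_b = (0.6000)² × 68.0 = 24.48 W

24.5 W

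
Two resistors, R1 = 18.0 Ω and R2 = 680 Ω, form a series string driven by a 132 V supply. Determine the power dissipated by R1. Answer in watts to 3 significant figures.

0.644 W

In a series string the same current flows through every resistor — find that current, then P = I²R for the one we want.
R_total = 18.0 + 680 = 698.0 Ω
I = V / R_total = 132 / 698.0 = 0.1891 A
P_R1 = I² × R1 = (0.1891)² × 18.0 = 0.6437 W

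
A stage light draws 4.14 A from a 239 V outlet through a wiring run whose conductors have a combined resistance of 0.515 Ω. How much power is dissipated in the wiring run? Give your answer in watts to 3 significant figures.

The wiring run and load are in series, so the same current flows in both; the loss is I²R_line.
The wiring run carries the full 4.14 A.
P_line = I² R_line = (4.140)² × 0.515 = 8.827 W

8.83 W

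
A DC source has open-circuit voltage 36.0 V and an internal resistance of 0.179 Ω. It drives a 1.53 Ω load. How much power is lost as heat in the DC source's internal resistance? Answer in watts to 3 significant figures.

Internal loss is I²r, with I set by the total series resistance r+R.
I = ε / (r + R) = 36.0 / (0.179 + 1.53) = 21.06 A
P_int = I² r = (21.06)² × 0.179 = 79.43 W

79.4 W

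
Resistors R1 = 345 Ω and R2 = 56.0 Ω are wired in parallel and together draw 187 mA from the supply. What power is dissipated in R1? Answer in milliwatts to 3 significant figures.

We need the common branch voltage; get it from I_total × R_eq, then P = V²/R for the branch.
1/R_eq = 1/345 + 1/56.0 ⇒ R_eq = 48.18 Ω
V = I_total × R_eq = 0.1870 × 48.18 = 9.010 V
P_R1 = V² / R1 = (9.010)² / 345 = 0.2353 W

235 mW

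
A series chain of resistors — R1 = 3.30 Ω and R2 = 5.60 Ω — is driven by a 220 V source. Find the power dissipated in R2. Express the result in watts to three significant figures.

Since the resistors are in series they all carry the loop current I = V/R_total; the power in any one is I²R.
R_total = 3.30 + 5.60 = 8.900 Ω
I = V / R_total = 220 / 8.900 = 24.72 A
P_R2 = I² × R2 = (24.72)² × 5.60 = 3422 W

3420 W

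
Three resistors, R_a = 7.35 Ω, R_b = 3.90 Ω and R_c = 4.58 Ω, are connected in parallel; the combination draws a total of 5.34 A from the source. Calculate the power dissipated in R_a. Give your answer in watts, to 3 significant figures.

10.4 W

The branches share the same voltage, but only the total current is given — find V from the equivalent resistance first.
1/R_eq = 1/7.35 + 1/3.90 + 1/4.58 ⇒ R_eq = 1.637 Ω
V = I_total × R_eq = 5.340 × 1.637 = 8.743 V
P_R_a = V² / R_a = (8.743)² / 7.35 = 10.40 W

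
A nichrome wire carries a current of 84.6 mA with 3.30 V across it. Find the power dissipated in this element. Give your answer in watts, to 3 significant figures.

0.279 W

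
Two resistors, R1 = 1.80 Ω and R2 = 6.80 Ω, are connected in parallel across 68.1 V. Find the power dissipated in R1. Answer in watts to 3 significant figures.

2580 W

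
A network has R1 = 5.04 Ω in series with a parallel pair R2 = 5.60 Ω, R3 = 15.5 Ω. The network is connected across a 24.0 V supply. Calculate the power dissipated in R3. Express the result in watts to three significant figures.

First combine the parallel branches into one equivalent R_p, then R1 + R_p is a series pair.
R_p = (5.60×15.5)/(5.60+15.5) = 4.114 Ω
R_total = 5.04 + 4.114 = 9.154 Ω
I = V / R_total = 24.0 / 9.154 = 2.622 A
Voltage across the parallel pair: V_p = I × R_p = 2.622 × 4.114 = 10.79 V
R3 is across V_p, so use P = V²/R for that branch.
P_R3 = (10.79)² / 15.5 = 7.505 W

7.51 W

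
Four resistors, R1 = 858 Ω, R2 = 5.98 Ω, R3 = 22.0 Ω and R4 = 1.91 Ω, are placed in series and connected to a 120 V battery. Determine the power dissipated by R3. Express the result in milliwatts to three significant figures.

The current is common to all series resistors; compute it, then apply P = I²R for the target.
R_total = 858 + 5.98 + 22.0 + 1.91 = 887.9 Ω
I = V / R_total = 120 / 887.9 = 0.1352 A
P_R3 = I² × R3 = (0.1352)² × 22.0 = 0.4019 W

402 mW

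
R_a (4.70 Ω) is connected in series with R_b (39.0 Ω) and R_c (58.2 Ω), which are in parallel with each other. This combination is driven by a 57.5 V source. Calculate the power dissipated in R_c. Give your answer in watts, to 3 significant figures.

Reduce the parallel pair to R_p first; the network is then a simple series string.
R_p = (39.0×58.2)/(39.0+58.2) = 23.35 Ω
R_total = 4.70 + 23.35 = 28.05 Ω
I = V / R_total = 57.5 / 28.05 = 2.050 A
Voltage across the parallel pair: V_p = I × R_p = 2.050 × 23.35 = 47.87 V
R_c is across V_p, so use P = V²/R for that branch.
P_R_c = (47.87)² / 58.2 = 39.37 W

39.4 W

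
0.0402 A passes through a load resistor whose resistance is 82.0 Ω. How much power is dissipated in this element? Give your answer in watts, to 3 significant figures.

The current through and the resistance of the element are both given; use P = I²R.
P = (0.04020 A)² × 82.0 Ω = 0.1325 W

0.133 W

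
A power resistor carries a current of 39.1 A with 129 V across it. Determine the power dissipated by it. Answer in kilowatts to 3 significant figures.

5.04 kW

Both the voltage across and the current through the element are known, so P = V I applies directly.
P = 129 V × 39.10 A = 5044 W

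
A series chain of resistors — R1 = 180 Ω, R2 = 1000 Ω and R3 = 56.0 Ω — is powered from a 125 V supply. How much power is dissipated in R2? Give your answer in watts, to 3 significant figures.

10.2 W

Series elements share the same current, so find I first, then use P = I²R.
R_total = 180 + 1000 + 56.0 = 1236 Ω
I = V / R_total = 125 / 1236 = 0.1011 A
P_R2 = I² × R2 = (0.1011)² × 1000 = 10.23 W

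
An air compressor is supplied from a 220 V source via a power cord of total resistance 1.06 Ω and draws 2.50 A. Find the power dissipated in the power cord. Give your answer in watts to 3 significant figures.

Only the current and the line resistance are needed for the I²R loss.
The power cord carries the full 2.50 A.
P_line = I² R_line = (2.500)² × 1.06 = 6.625 W

6.62 W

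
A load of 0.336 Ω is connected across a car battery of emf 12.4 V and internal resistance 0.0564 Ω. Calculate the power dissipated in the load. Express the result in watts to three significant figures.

336 W

Find the circuit current first, then P = I²R for the load (series elements share I).
I = ε / (r + R) = 12.4 / (0.0564 + 0.336) = 31.60 A
P_load = I² R = (31.60)² × 0.336 = 335.5 W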